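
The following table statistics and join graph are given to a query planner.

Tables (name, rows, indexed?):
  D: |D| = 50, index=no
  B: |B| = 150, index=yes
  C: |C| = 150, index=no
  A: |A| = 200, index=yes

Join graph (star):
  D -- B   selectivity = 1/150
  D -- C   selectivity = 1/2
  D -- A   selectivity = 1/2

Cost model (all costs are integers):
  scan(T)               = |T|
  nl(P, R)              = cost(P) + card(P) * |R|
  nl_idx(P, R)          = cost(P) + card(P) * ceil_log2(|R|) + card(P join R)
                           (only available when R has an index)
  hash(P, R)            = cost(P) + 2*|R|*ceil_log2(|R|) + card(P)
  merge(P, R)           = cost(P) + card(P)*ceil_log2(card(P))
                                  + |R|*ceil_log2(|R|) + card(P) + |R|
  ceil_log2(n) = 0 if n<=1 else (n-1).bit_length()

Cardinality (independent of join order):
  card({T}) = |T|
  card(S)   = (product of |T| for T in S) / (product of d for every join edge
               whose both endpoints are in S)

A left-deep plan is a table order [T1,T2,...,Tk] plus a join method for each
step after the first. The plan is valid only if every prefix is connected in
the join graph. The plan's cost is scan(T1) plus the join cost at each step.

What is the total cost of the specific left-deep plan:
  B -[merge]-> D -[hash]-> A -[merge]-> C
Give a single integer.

step 1: scan B: cost=150, card=150
step 2: join D via merge
    card(P join D) = 150*50/(150) = 50
    cost = 150 + 150*8 + 50*6 + 150 + 50 = 1850
step 3: join A via hash
    card(P join A) = 50*200/(2) = 5000
    cost = 1850 + 2*200*8 + 50 = 5100
step 4: join C via merge
    card(P join C) = 5000*150/(2) = 375000
    cost = 5100 + 5000*13 + 150*8 + 5000 + 150 = 76450

76450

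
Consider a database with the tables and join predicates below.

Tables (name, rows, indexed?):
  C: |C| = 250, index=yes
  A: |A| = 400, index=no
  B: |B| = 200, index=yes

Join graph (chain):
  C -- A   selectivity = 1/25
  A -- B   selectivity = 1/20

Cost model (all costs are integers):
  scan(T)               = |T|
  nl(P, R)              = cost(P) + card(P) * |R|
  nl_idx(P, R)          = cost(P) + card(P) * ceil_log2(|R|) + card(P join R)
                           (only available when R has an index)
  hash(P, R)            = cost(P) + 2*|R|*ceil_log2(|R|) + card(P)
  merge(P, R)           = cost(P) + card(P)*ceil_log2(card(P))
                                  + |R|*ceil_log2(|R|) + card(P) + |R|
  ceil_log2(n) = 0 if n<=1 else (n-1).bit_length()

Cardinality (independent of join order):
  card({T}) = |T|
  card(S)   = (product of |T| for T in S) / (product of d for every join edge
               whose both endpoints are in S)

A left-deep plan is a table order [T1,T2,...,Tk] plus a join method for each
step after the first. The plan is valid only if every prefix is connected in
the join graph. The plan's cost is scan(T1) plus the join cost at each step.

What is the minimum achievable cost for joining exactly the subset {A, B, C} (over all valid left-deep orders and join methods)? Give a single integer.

Selinger DP over subsets of {A,B,C}:
  {C}: scan cost=250, card=250
  {A}: scan cost=400, card=400
  {B}: scan cost=200, card=200
  {AC}: card=4000; try (C,hash)→4800, (A,merge)→6500, (C,merge)→6650, (C,nl_idx)→7600, (A,hash)→7700, (A,nl)→100250 …(+1); best=4800 via (C,hash)
  {AB}: card=4000; try (B,hash)→4000, (A,merge)→6000, (B,merge)→6200, (B,nl_idx)→7600, (A,hash)→7600, (A,nl)→80200 …(+1); best=4000 via (B,hash)
  {ABC}: card=40000; try (C,hash)→12000, (B,hash)→12000, (C,merge)→58250, (B,merge)→58600, (C,nl_idx)→76000, (B,nl_idx)→76800 …(+2); best=12000 via (C,hash)

12000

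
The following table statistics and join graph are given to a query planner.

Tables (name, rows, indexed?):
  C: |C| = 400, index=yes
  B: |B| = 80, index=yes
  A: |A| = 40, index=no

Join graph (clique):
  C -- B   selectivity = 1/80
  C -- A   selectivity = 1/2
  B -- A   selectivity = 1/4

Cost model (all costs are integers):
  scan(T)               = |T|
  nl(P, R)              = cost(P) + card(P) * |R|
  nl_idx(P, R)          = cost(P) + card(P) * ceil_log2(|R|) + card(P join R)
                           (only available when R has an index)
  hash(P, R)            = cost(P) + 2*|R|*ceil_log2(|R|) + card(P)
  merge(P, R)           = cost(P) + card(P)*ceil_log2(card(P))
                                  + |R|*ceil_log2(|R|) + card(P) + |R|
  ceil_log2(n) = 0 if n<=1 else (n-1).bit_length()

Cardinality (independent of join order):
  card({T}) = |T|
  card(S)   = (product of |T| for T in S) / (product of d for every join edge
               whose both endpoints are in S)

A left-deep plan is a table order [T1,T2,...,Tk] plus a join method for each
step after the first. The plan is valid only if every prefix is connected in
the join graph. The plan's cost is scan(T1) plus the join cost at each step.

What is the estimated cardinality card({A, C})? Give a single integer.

8000

Tables in S: A(40), C(400)
Edges inside S: C-A(d=2)
numerator = 40 * 400 = 16000
denominator = 2 = 2
card(S) = 16000 / 2 = 8000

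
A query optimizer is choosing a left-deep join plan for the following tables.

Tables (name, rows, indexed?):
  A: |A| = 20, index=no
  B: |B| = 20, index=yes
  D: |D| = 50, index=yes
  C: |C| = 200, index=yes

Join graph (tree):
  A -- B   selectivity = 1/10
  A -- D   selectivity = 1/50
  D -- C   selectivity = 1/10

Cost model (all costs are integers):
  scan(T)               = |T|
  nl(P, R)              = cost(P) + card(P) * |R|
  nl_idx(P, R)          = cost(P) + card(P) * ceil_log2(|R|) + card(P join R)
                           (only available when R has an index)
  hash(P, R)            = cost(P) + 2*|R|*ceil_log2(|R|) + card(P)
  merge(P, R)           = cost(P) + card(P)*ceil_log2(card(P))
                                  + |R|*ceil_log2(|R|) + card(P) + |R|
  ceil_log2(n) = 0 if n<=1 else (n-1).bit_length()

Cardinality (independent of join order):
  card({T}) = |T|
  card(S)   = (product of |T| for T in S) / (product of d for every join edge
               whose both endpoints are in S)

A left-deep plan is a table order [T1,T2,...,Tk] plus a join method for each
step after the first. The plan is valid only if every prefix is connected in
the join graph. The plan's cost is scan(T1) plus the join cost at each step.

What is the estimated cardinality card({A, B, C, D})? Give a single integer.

800

Tables in S: A(20), B(20), C(200), D(50)
Edges inside S: A-B(d=10), A-D(d=50), D-C(d=10)
numerator = 20 * 20 * 200 * 50 = 4000000
denominator = 10 * 50 * 10 = 5000
card(S) = 4000000 / 5000 = 800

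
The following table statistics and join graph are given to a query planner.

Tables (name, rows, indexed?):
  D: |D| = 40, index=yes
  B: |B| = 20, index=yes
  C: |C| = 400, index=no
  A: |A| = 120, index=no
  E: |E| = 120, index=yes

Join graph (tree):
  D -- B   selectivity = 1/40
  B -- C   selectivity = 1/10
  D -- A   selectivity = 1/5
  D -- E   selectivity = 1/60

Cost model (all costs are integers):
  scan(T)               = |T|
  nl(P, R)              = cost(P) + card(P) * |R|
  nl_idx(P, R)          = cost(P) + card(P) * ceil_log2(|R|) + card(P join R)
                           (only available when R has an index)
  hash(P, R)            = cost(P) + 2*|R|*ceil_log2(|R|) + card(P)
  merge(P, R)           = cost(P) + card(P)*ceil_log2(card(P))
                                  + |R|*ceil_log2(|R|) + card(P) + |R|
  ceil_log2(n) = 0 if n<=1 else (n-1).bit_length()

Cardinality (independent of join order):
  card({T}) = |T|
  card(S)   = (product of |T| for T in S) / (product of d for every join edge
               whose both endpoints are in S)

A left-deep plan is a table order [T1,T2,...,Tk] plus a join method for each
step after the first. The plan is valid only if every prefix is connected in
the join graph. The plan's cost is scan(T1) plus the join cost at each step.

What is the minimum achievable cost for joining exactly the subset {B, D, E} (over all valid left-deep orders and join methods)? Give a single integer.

Selinger DP over subsets of {B,D,E}:
  {D}: scan cost=40, card=40
  {B}: scan cost=20, card=20
  {E}: scan cost=120, card=120
  {BD}: card=20; try (D,nl_idx)→160, (B,nl_idx)→260, (B,hash)→280, (D,merge)→420, (B,merge)→440, (D,hash)→520 …(+2); best=160 via (D,nl_idx)
  {DE}: card=80; try (E,nl_idx)→400, (D,hash)→720, (D,nl_idx)→920, (E,merge)→1280, (D,merge)→1360, (E,hash)→1760 …(+2); best=400 via (E,nl_idx)
  {BDE}: card=40; try (E,nl_idx)→340, (B,hash)→680, (B,nl_idx)→840, (B,merge)→1160, (E,merge)→1240, (E,hash)→1860 …(+2); best=340 via (E,nl_idx)

340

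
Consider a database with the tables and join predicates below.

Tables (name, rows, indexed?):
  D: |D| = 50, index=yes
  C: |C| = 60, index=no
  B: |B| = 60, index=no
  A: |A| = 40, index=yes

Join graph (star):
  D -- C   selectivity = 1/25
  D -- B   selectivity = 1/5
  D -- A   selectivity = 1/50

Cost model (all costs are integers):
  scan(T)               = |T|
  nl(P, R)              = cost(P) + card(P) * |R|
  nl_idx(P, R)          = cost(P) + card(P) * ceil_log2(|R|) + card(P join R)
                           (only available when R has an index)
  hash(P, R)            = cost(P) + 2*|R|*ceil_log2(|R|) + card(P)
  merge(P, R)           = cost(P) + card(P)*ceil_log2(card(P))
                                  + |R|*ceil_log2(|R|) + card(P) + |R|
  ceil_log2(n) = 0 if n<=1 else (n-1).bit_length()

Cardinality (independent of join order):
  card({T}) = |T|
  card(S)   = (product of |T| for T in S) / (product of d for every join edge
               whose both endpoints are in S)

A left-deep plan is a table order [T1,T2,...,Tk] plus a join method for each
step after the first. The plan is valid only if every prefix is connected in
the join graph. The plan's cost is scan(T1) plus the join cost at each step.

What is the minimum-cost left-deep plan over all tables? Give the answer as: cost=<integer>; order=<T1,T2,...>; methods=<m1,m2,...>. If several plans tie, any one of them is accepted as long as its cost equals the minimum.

cost=1836; order=A,D,C,B; methods=nl_idx,merge,hash

Selinger DP (subsets sized 1..n):
  {D}: scan cost=50, card=50
  {C}: scan cost=60, card=60
  {B}: scan cost=60, card=60
  {A}: scan cost=40, card=40
  {CD}: card=120; try (D,nl_idx)→540, (D,hash)→720, (C,hash)→820, (C,merge)→820, (D,merge)→830, (C,nl)→3050 …(+1); best=540 via (D,nl_idx)
  {BD}: card=600; try (D,hash)→720, (B,hash)→820, (B,merge)→820, (D,merge)→830, (D,nl_idx)→1020, (B,nl)→3050 …(+1); best=720 via (D,hash)
  {AD}: card=40; try (D,nl_idx)→320, (A,nl_idx)→390, (A,hash)→580, (D,merge)→670, (D,hash)→680, (A,merge)→680 …(+2); best=320 via (D,nl_idx)
  {BCD}: card=1440; try (B,hash)→1380, (B,merge)→1920, (C,hash)→2040, (C,merge)→7740, (B,nl)→7740, (C,nl)→36720; best=1380 via (B,hash)
  {ACD}: card=96; try (C,merge)→1020, (C,hash)→1080, (A,hash)→1140, (A,nl_idx)→1356, (A,merge)→1780, (C,nl)→2720 …(+1); best=1020 via (C,merge)
  {ABD}: card=480; try (B,merge)→1020, (B,hash)→1080, (A,hash)→1800, (B,nl)→2720, (A,nl_idx)→4800, (A,merge)→7600 …(+1); best=1020 via (B,merge)
  {ABCD}: card=1152; try (B,hash)→1836, (B,merge)→2208, (C,hash)→2220, (A,hash)→3300, (C,merge)→6240, (B,nl)→6780 …(+4); best=1836 via (B,hash)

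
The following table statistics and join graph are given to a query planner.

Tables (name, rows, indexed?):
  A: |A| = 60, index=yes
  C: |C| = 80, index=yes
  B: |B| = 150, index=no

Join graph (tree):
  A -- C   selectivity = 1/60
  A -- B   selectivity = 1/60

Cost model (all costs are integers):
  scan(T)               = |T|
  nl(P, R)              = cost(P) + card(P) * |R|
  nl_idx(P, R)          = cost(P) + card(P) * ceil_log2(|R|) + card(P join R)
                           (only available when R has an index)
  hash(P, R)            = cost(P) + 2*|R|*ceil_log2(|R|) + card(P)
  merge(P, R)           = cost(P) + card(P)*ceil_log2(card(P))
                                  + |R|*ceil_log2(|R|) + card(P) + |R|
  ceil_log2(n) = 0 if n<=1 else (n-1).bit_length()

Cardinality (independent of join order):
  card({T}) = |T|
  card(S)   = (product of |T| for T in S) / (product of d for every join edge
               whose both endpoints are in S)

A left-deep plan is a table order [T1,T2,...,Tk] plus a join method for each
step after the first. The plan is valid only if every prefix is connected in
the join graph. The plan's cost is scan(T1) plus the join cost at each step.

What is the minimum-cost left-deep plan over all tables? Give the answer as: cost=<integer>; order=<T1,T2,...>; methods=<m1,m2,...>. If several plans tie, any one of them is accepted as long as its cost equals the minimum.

Selinger DP (subsets sized 1..n):
  {A}: scan cost=60, card=60
  {C}: scan cost=80, card=80
  {B}: scan cost=150, card=150
  {AC}: card=80; try (C,nl_idx)→560, (A,nl_idx)→640, (A,hash)→880, (C,merge)→1120, (A,merge)→1140, (C,hash)→1240 …(+2); best=560 via (C,nl_idx)
  {AB}: card=150; try (A,hash)→1020, (A,nl_idx)→1200, (B,merge)→1830, (A,merge)→1920, (B,hash)→2520, (B,nl)→9060 …(+1); best=1020 via (A,hash)
  {ABC}: card=200; try (C,nl_idx)→2270, (C,hash)→2290, (B,merge)→2550, (C,merge)→3010, (B,hash)→3040, (B,nl)→12560 …(+1); best=2270 via (C,nl_idx)

cost=2270; order=B,A,C; methods=hash,nl_idx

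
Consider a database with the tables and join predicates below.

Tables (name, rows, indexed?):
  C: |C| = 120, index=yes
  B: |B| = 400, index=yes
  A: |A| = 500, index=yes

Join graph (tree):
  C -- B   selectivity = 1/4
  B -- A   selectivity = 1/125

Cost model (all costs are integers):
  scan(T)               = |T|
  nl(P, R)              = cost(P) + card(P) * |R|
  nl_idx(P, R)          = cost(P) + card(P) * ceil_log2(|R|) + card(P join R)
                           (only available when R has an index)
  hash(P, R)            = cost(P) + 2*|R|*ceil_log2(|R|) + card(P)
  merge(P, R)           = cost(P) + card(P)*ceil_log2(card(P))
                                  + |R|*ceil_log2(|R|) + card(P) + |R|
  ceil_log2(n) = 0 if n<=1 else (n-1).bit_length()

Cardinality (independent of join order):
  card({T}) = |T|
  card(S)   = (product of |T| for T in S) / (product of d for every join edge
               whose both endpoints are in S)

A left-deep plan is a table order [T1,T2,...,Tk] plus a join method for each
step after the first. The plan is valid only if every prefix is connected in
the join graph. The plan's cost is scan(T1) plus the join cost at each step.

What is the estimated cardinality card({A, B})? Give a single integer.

Tables in S: A(500), B(400)
Edges inside S: B-A(d=125)
numerator = 500 * 400 = 200000
denominator = 125 = 125
card(S) = 200000 / 125 = 1600

1600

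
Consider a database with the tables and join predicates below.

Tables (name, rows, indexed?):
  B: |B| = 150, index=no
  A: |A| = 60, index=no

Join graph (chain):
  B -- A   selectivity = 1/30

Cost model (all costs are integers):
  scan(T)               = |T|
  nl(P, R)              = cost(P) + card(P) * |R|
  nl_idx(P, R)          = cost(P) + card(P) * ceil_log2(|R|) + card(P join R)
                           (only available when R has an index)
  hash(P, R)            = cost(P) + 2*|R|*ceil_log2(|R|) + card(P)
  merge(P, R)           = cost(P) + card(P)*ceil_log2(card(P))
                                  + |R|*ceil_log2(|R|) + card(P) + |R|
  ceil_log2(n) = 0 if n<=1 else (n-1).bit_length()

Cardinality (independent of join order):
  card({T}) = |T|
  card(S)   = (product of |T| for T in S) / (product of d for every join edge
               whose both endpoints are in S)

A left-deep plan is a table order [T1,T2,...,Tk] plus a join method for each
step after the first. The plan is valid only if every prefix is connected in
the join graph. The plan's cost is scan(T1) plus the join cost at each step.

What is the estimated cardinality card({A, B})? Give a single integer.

Tables in S: A(60), B(150)
Edges inside S: B-A(d=30)
numerator = 60 * 150 = 9000
denominator = 30 = 30
card(S) = 9000 / 30 = 300

300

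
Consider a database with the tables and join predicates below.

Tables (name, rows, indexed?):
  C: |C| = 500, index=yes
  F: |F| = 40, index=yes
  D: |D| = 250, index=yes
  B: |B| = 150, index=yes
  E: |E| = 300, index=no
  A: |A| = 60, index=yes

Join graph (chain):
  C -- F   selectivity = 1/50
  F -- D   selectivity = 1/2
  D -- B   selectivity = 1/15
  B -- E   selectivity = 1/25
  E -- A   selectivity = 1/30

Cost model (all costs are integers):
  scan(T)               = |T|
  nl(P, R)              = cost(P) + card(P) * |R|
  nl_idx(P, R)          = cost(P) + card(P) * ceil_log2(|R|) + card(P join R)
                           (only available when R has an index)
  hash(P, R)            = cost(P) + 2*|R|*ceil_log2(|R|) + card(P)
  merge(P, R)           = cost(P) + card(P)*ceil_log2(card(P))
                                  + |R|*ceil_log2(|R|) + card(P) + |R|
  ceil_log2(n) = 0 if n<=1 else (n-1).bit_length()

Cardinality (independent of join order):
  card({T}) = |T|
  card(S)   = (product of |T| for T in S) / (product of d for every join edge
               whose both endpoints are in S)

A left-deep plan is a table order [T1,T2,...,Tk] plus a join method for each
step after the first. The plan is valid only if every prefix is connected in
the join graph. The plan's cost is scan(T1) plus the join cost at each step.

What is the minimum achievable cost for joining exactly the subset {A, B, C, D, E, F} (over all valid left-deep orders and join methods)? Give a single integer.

Selinger DP over subsets of {A,B,C,D,E,F}:
  {C}: scan cost=500, card=500
  {F}: scan cost=40, card=40
  {D}: scan cost=250, card=250
  {B}: scan cost=150, card=150
  {E}: scan cost=300, card=300
  {A}: scan cost=60, card=60
  {CF}: card=400; try (C,nl_idx)→800, (F,hash)→1480, (F,nl_idx)→3900, (C,merge)→5320, (F,merge)→5780, (C,hash)→9080 …(+2); best=800 via (C,nl_idx)
  {DF}: card=5000; try (F,hash)→980, (D,merge)→2570, (F,merge)→2780, (D,hash)→4080, (D,nl_idx)→5360, (F,nl_idx)→6750 …(+2); best=980 via (F,hash)
  {BD}: card=2500; try (B,hash)→2900, (D,merge)→3750, (D,nl_idx)→3850, (B,merge)→3850, (D,hash)→4300, (B,nl_idx)→4750 …(+2); best=2900 via (B,hash)
  {BE}: card=1800; try (B,hash)→3000, (E,merge)→4500, (B,nl_idx)→4500, (B,merge)→4650, (E,hash)→5700, (E,nl)→45150 …(+1); best=3000 via (B,hash)
  {AE}: card=600; try (A,hash)→1320, (A,nl_idx)→2700, (E,merge)→3480, (A,merge)→3720, (E,hash)→5520, (E,nl)→18060 …(+1); best=1320 via (A,hash)
  {CDF}: card=50000; try (D,hash)→5200, (D,merge)→7050, (C,hash)→14980, (D,nl_idx)→54000, (C,merge)→75980, (C,nl_idx)→95980 …(+2); best=5200 via (D,hash)
  {BDF}: card=50000; try (F,hash)→5880, (B,hash)→8380, (F,merge)→35680, (F,nl_idx)→67900, (B,merge)→72330, (B,nl_idx)→90980 …(+2); best=5880 via (F,hash)
  {BDE}: card=30000; try (D,hash)→8800, (E,hash)→10800, (D,merge)→26850, (E,merge)→38400, (D,nl_idx)→47400, (D,nl)→453000 …(+1); best=8800 via (D,hash)
  {ABE}: card=3600; try (B,hash)→4320, (A,hash)→5520, (B,merge)→9270, (B,nl_idx)→9720, (A,nl_idx)→17400, (A,merge)→25020 …(+2); best=4320 via (B,hash)
  {BCDF}: card=500000; try (B,hash)→57600, (C,hash)→64880, (B,merge)→856550, (C,merge)→860880, (B,nl_idx)→905200, (C,nl_idx)→955880 …(+2); best=57600 via (B,hash)
  {BDEF}: card=600000; try (F,hash)→39280, (E,hash)→61280, (F,merge)→489080, (F,nl_idx)→788800, (E,merge)→858880, (F,nl)→1208800 …(+1); best=39280 via (F,hash)
  {ABDE}: card=60000; try (D,hash)→11920, (A,hash)→39520, (D,merge)→53370, (D,nl_idx)→93120, (A,nl_idx)→248800, (A,merge)→489220 …(+2); best=11920 via (D,hash)
  {BCDEF}: card=6000000; try (E,hash)→563000, (C,hash)→648280, (E,merge)→10060600, (C,nl_idx)→11439280, (C,merge)→12644280, (E,nl)→150057600 …(+1); best=563000 via (E,hash)
  {ABDEF}: card=1200000; try (F,hash)→72400, (A,hash)→640000, (F,merge)→1032200, (F,nl_idx)→1571920, (F,nl)→2411920, (A,nl_idx)→4839280 …(+2); best=72400 via (F,hash)
  {ABCDEF}: card=12000000; try (C,hash)→1281400, (A,hash)→6563720, (C,nl_idx)→22872400, (C,merge)→26477400, (A,nl_idx)→48563000, (A,merge)→144563420 …(+2); best=1281400 via (C,hash)

1281400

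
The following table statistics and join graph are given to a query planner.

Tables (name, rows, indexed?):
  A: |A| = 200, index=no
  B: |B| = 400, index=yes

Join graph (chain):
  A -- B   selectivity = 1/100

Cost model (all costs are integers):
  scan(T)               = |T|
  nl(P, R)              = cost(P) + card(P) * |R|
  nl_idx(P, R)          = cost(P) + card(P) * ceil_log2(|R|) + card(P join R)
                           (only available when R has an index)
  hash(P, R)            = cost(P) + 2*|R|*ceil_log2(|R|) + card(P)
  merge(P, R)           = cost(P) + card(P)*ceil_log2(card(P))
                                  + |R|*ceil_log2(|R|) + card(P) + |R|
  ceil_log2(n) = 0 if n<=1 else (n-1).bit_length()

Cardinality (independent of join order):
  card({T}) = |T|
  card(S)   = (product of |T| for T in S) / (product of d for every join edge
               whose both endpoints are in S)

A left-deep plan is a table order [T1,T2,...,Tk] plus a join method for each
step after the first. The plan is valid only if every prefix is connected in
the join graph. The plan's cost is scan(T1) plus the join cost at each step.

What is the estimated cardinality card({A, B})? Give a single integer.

800

Tables in S: A(200), B(400)
Edges inside S: A-B(d=100)
numerator = 200 * 400 = 80000
denominator = 100 = 100
card(S) = 80000 / 100 = 800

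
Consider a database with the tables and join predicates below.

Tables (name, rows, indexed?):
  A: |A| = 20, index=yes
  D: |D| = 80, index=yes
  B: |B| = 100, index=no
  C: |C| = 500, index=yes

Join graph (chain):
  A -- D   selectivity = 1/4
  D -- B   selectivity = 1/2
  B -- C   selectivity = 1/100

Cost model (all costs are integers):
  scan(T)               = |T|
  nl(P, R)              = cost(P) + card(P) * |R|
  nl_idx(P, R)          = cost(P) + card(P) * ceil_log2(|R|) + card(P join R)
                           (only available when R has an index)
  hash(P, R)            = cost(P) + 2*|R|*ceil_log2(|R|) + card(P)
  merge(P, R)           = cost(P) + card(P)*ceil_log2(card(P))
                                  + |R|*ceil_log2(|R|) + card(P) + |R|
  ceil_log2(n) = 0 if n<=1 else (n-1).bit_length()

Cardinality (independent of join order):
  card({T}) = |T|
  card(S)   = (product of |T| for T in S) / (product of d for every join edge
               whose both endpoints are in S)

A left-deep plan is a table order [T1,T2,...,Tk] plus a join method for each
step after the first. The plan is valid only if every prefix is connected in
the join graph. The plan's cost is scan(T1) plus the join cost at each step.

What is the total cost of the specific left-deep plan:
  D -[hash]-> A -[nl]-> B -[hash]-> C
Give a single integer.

step 1: scan D: cost=80, card=80
step 2: join A via hash
    card(P join A) = 80*20/(4) = 400
    cost = 80 + 2*20*5 + 80 = 360
step 3: join B via nl
    card(P join B) = 400*100/(2) = 20000
    cost = 360 + 400*100 = 40360
step 4: join C via hash
    card(P join C) = 20000*500/(100) = 100000
    cost = 40360 + 2*500*9 + 20000 = 69360

69360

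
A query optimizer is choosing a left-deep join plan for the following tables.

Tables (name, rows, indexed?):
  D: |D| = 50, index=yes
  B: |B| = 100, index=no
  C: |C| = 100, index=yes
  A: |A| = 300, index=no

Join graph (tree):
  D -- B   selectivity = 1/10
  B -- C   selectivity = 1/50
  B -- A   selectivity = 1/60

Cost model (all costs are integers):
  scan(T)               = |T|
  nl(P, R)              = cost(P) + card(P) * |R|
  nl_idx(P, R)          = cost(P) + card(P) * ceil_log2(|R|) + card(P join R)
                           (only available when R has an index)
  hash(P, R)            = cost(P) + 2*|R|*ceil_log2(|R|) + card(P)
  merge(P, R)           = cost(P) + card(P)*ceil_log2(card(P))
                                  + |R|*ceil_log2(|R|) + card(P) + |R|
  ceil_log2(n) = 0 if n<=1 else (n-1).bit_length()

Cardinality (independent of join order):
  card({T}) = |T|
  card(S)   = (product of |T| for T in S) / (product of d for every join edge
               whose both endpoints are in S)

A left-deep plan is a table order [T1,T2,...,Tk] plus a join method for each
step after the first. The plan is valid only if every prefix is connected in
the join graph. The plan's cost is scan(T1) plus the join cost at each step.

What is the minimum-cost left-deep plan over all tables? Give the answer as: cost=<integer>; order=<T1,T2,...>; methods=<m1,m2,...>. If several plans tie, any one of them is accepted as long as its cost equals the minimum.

cost=5500; order=A,B,C,D; methods=hash,hash,hash

Selinger DP (subsets sized 1..n):
  {D}: scan cost=50, card=50
  {B}: scan cost=100, card=100
  {C}: scan cost=100, card=100
  {A}: scan cost=300, card=300
  {BD}: card=500; try (D,hash)→800, (D,nl_idx)→1200, (B,merge)→1200, (D,merge)→1250, (B,hash)→1500, (B,nl)→5050 …(+1); best=800 via (D,hash)
  {BC}: card=200; try (C,nl_idx)→1000, (C,hash)→1600, (B,hash)→1600, (C,merge)→1700, (B,merge)→1700, (C,nl)→10100 …(+1); best=1000 via (C,nl_idx)
  {AB}: card=500; try (B,hash)→2000, (A,merge)→3900, (B,merge)→4100, (A,hash)→5600, (A,nl)→30100, (B,nl)→30300; best=2000 via (B,hash)
  {BCD}: card=1000; try (D,hash)→1800, (C,hash)→2700, (D,merge)→3150, (D,nl_idx)→3200, (C,nl_idx)→5300, (C,merge)→6600 …(+2); best=1800 via (D,hash)
  {ABD}: card=2500; try (D,hash)→3100, (A,hash)→6700, (D,merge)→7350, (D,nl_idx)→7500, (A,merge)→8800, (D,nl)→27000 …(+1); best=3100 via (D,hash)
  {ABC}: card=1000; try (C,hash)→3900, (A,merge)→5800, (C,nl_idx)→6500, (A,hash)→6600, (C,merge)→7800, (C,nl)→52000 …(+1); best=3900 via (C,hash)
  {ABCD}: card=5000; try (D,hash)→5500, (C,hash)→7000, (A,hash)→8200, (D,nl_idx)→14900, (D,merge)→15250, (A,merge)→15800 …(+5); best=5500 via (D,hash)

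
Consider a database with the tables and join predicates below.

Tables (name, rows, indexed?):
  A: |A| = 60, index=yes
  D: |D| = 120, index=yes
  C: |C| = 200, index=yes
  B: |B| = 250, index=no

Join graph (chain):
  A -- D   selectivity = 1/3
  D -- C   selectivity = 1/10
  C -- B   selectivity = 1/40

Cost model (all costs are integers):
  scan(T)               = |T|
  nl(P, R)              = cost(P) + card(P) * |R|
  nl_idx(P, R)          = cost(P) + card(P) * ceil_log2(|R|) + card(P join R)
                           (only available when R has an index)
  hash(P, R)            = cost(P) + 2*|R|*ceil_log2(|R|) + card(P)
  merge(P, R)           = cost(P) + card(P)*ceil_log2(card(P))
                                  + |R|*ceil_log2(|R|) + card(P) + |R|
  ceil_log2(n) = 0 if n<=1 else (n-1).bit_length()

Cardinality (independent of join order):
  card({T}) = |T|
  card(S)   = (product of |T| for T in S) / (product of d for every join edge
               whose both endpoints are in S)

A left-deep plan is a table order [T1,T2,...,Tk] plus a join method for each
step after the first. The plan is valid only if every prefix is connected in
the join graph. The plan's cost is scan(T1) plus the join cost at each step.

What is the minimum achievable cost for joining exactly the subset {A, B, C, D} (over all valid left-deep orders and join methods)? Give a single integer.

22150

Selinger DP over subsets of {A,B,C,D}:
  {A}: scan cost=60, card=60
  {D}: scan cost=120, card=120
  {C}: scan cost=200, card=200
  {B}: scan cost=250, card=250
  {AD}: card=2400; try (A,hash)→960, (D,merge)→1440, (A,merge)→1500, (D,hash)→1800, (D,nl_idx)→2880, (A,nl_idx)→3240 …(+2); best=960 via (A,hash)
  {CD}: card=2400; try (D,hash)→2080, (C,merge)→2880, (D,merge)→2960, (C,hash)→3440, (C,nl_idx)→3480, (D,nl_idx)→4000 …(+2); best=2080 via (D,hash)
  {BC}: card=1250; try (C,nl_idx)→3500, (C,hash)→3700, (B,merge)→4250, (C,merge)→4300, (B,hash)→4400, (B,nl)→50200 …(+1); best=3500 via (C,nl_idx)
  {ACD}: card=48000; try (A,hash)→5200, (C,hash)→6560, (A,merge)→33700, (C,merge)→33960, (A,nl_idx)→64480, (C,nl_idx)→68160 …(+2); best=5200 via (A,hash)
  {BCD}: card=15000; try (D,hash)→6430, (B,hash)→8480, (D,merge)→19460, (D,nl_idx)→27250, (B,merge)→35530, (D,nl)→153500 …(+1); best=6430 via (D,hash)
  {ABCD}: card=300000; try (A,hash)→22150, (B,hash)→57200, (A,merge)→231850, (A,nl_idx)→396430, (B,merge)→823450, (A,nl)→906430 …(+1); best=22150 via (A,hash)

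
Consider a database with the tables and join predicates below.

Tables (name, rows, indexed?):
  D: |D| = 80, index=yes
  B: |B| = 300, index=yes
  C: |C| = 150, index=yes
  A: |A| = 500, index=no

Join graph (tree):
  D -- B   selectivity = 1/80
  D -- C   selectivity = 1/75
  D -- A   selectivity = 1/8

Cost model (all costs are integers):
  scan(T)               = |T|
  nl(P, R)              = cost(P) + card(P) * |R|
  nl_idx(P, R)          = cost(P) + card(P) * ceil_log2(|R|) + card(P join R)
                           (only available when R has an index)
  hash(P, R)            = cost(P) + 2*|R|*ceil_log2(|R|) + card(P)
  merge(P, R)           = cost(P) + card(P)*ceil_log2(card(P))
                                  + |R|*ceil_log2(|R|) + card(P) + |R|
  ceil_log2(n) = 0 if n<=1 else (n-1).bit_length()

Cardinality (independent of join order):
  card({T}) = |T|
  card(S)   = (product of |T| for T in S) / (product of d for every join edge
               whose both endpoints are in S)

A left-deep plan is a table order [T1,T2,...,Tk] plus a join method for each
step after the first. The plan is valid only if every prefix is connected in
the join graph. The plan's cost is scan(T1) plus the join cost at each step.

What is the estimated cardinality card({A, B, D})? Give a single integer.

18750

Tables in S: A(500), B(300), D(80)
Edges inside S: D-B(d=80), D-A(d=8)
numerator = 500 * 300 * 80 = 12000000
denominator = 80 * 8 = 640
card(S) = 12000000 / 640 = 18750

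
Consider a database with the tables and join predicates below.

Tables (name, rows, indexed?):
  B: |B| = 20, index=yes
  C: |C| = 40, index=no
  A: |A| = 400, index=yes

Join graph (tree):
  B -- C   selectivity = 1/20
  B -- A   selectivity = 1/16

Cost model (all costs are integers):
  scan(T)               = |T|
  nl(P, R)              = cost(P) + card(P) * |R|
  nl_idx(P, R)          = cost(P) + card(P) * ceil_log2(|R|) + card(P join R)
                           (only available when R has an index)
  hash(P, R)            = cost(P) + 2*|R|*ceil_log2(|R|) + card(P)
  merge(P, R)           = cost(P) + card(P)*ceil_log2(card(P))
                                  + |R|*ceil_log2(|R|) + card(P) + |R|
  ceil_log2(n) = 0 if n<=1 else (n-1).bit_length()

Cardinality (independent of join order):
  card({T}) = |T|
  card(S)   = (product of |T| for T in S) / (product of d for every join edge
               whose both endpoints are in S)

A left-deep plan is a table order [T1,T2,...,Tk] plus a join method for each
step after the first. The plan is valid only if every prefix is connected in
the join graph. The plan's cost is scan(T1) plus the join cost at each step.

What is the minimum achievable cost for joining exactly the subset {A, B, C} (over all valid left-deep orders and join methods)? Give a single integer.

Selinger DP over subsets of {A,B,C}:
  {B}: scan cost=20, card=20
  {C}: scan cost=40, card=40
  {A}: scan cost=400, card=400
  {BC}: card=40; try (B,hash)→280, (B,nl_idx)→280, (C,merge)→420, (B,merge)→440, (C,hash)→520, (C,nl)→820 …(+1); best=280 via (B,hash)
  {AB}: card=500; try (A,nl_idx)→700, (B,hash)→1000, (B,nl_idx)→2900, (A,merge)→4140, (B,merge)→4520, (A,hash)→7240 …(+2); best=700 via (A,nl_idx)
  {ABC}: card=1000; try (A,nl_idx)→1640, (C,hash)→1680, (A,merge)→4560, (C,merge)→5980, (A,hash)→7520, (A,nl)→16280 …(+1); best=1640 via (A,nl_idx)

1640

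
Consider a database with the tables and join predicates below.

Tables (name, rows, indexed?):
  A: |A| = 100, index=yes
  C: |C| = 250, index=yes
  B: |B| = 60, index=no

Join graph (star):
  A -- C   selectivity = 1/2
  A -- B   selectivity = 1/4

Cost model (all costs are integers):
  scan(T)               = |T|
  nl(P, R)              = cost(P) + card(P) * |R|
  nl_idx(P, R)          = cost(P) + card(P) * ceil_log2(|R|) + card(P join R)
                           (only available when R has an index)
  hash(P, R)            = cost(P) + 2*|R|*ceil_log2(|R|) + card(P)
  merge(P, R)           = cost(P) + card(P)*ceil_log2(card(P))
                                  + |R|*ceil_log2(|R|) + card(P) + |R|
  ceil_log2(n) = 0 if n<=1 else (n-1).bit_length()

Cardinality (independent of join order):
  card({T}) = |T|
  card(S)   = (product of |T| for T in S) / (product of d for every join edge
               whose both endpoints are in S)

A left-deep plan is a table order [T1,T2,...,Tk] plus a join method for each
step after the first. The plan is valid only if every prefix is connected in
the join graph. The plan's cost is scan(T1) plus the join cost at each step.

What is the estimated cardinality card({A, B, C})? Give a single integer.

187500

Tables in S: A(100), B(60), C(250)
Edges inside S: A-C(d=2), A-B(d=4)
numerator = 100 * 60 * 250 = 1500000
denominator = 2 * 4 = 8
card(S) = 1500000 / 8 = 187500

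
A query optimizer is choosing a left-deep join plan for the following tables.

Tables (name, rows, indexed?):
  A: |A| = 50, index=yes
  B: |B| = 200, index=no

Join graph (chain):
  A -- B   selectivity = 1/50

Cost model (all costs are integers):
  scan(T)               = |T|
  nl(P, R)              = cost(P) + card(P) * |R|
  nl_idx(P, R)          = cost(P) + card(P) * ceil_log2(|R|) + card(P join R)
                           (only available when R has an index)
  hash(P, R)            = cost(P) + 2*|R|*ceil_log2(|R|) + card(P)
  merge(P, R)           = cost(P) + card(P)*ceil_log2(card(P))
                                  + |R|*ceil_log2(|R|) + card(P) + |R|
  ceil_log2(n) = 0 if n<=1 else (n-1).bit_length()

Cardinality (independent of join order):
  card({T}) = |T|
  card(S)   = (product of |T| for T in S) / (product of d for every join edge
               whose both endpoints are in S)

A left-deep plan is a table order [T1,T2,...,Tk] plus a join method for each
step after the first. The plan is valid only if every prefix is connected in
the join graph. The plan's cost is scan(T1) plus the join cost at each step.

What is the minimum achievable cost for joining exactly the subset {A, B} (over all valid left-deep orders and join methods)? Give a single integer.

Selinger DP over subsets of {A,B}:
  {A}: scan cost=50, card=50
  {B}: scan cost=200, card=200
  {AB}: card=200; try (A,hash)→1000, (A,nl_idx)→1600, (B,merge)→2200, (A,merge)→2350, (B,hash)→3300, (B,nl)→10050 …(+1); best=1000 via (A,hash)

1000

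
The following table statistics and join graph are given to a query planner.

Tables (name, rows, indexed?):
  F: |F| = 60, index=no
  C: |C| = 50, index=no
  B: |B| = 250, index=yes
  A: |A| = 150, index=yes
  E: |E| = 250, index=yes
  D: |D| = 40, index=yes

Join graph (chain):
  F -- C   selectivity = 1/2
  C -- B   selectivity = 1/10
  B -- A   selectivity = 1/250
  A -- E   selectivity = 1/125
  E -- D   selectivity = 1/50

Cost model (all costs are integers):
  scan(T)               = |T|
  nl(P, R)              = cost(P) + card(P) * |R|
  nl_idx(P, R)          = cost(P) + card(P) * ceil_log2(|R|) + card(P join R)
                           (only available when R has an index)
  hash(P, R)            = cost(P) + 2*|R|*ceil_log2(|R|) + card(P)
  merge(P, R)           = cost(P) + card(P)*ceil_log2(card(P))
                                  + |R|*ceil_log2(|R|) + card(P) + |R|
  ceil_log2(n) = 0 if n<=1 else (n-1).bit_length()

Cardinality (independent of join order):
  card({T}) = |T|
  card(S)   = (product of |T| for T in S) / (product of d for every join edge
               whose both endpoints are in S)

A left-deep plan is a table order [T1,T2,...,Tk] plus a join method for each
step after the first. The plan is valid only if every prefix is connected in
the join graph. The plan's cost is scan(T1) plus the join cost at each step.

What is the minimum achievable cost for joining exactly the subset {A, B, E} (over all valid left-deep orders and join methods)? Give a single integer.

Selinger DP over subsets of {A,B,E}:
  {B}: scan cost=250, card=250
  {A}: scan cost=150, card=150
  {E}: scan cost=250, card=250
  {AB}: card=150; try (B,nl_idx)→1500, (A,nl_idx)→2400, (A,hash)→2900, (B,merge)→3750, (A,merge)→3850, (B,hash)→4300 …(+2); best=1500 via (B,nl_idx)
  {AE}: card=300; try (E,nl_idx)→1650, (A,nl_idx)→2550, (A,hash)→2900, (E,merge)→3750, (A,merge)→3850, (E,hash)→4300 …(+2); best=1650 via (E,nl_idx)
  {ABE}: card=300; try (E,nl_idx)→3000, (B,nl_idx)→4350, (E,merge)→5100, (E,hash)→5650, (B,hash)→5950, (B,merge)→6900 …(+2); best=3000 via (E,nl_idx)

3000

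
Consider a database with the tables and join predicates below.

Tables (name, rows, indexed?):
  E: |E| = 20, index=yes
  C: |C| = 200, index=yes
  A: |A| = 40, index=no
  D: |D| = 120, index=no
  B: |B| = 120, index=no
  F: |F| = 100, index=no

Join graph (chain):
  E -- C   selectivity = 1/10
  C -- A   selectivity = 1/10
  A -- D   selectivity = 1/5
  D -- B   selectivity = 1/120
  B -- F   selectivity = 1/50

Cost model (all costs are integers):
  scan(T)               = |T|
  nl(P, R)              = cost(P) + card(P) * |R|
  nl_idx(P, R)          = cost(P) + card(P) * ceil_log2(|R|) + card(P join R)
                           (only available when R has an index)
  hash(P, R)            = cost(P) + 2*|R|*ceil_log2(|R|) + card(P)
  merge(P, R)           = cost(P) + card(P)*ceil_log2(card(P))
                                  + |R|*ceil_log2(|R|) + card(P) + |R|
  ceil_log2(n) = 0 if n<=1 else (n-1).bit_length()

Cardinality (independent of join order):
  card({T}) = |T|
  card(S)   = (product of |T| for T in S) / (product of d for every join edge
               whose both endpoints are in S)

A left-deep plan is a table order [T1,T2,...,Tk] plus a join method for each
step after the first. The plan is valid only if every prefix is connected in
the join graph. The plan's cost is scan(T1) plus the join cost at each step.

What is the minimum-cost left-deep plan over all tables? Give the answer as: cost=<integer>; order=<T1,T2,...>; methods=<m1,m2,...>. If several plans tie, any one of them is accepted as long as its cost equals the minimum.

Selinger DP (subsets sized 1..n):
  {E}: scan cost=20, card=20
  {C}: scan cost=200, card=200
  {A}: scan cost=40, card=40
  {D}: scan cost=120, card=120
  {B}: scan cost=120, card=120
  {F}: scan cost=100, card=100
  {CE}: card=400; try (C,nl_idx)→580, (E,hash)→600, (E,nl_idx)→1600, (C,merge)→1940, (E,merge)→2120, (C,hash)→3240 …(+2); best=580 via (C,nl_idx)
  {AC}: card=800; try (A,hash)→880, (C,nl_idx)→1160, (C,merge)→2120, (A,merge)→2280, (C,hash)→3280, (C,nl)→8040 …(+1); best=880 via (A,hash)
  {AD}: card=960; try (A,hash)→720, (D,merge)→1280, (A,merge)→1360, (D,hash)→1760, (D,nl)→4840, (A,nl)→4920; best=720 via (A,hash)
  {BD}: card=120; try (D,hash)→1920, (B,hash)→1920, (D,merge)→2040, (B,merge)→2040, (D,nl)→14520, (B,nl)→14520; best=1920 via (D,hash)
  {BF}: card=240; try (F,hash)→1640, (B,merge)→1860, (F,merge)→1880, (B,hash)→1880, (B,nl)→12100, (F,nl)→12120; best=1640 via (F,hash)
  {ACE}: card=1600; try (A,hash)→1460, (E,hash)→1880, (A,merge)→4860, (E,nl_idx)→6480, (E,merge)→9800, (A,nl)→16580 …(+1); best=1460 via (A,hash)
  {ACD}: card=19200; try (D,hash)→3360, (C,hash)→4880, (D,merge)→10640, (C,merge)→13080, (C,nl_idx)→27600, (D,nl)→96880 …(+1); best=3360 via (D,hash)
  {ABD}: card=960; try (A,hash)→2520, (A,merge)→3160, (B,hash)→3360, (A,nl)→6720, (B,merge)→12240, (B,nl)→115920; best=2520 via (A,hash)
  {BDF}: card=240; try (F,hash)→3440, (D,hash)→3560, (F,merge)→3680, (D,merge)→4760, (F,nl)→13920, (D,nl)→30440; best=3440 via (F,hash)
  {ACDE}: card=38400; try (D,hash)→4740, (D,merge)→21620, (E,hash)→22760, (E,nl_idx)→137760, (D,nl)→193460, (E,merge)→310680 …(+1); best=4740 via (D,hash)
  {ABCD}: card=19200; try (C,hash)→6680, (C,merge)→14880, (B,hash)→24240, (C,nl_idx)→29400, (C,nl)→194520, (B,merge)→311520 …(+1); best=6680 via (C,hash)
  {ABDF}: card=1920; try (A,hash)→4160, (F,hash)→4880, (A,merge)→5880, (A,nl)→13040, (F,merge)→13880, (F,nl)→98520; best=4160 via (A,hash)
  {ABCDE}: card=38400; try (E,hash)→26080, (B,hash)→44820, (E,nl_idx)→141080, (E,merge)→314000, (E,nl)→390680, (B,merge)→658500 …(+1); best=26080 via (E,hash)
  {ABCDF}: card=38400; try (C,hash)→9280, (F,hash)→27280, (C,merge)→29000, (C,nl_idx)→57920, (F,merge)→314680, (C,nl)→388160 …(+1); best=9280 via (C,hash)
  {ABCDEF}: card=76800; try (E,hash)→47880, (F,hash)→65880, (E,nl_idx)→278080, (E,merge)→662200, (F,merge)→679680, (E,nl)→777280 …(+1); best=47880 via (E,hash)

cost=47880; order=B,D,F,A,C,E; methods=hash,hash,hash,hash,hash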